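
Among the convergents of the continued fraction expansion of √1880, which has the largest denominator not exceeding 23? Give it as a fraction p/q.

607/14

√1880 = [43; 2, 1, 3, 1, 2, 86, …] (period length 6).
Convergents:
  p_0/q_0 = 43/1
  p_1/q_1 = 87/2
  p_2/q_2 = 130/3
  p_3/q_3 = 477/11
  p_4/q_4 = 607/14
  p_5/q_5 = 1691/39
q_4 = 14 ≤ 23 < 39 = q_5, so the answer is 607/14.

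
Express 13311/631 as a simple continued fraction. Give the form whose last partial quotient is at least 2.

[21; 10, 1, 1, 14, 2]

13311 = 21·631 + 60
631 = 10·60 + 31
60 = 1·31 + 29
31 = 1·29 + 2
29 = 14·2 + 1
2 = 2·1 + 0  (stop)
So 13311/631 = [21; 10, 1, 1, 14, 2].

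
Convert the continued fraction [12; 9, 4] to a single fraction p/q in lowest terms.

448/37

Using pₖ = aₖpₖ₋₁ + pₖ₋₂ and qₖ = aₖqₖ₋₁ + qₖ₋₂:
  k=0: a=12, p=12, q=1
  k=1: a=9, p=109, q=9
  k=2: a=4, p=448, q=37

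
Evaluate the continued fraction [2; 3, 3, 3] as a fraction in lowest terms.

76/33

Using pₖ = aₖpₖ₋₁ + pₖ₋₂ and qₖ = aₖqₖ₋₁ + qₖ₋₂:
  k=0: a=2, p=2, q=1
  k=1: a=3, p=7, q=3
  k=2: a=3, p=23, q=10
  k=3: a=3, p=76, q=33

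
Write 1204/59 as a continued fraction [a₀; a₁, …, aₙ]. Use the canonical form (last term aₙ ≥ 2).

1204 = 20*59 + 24
59 = 2*24 + 11
24 = 2*11 + 2
11 = 5*2 + 1
2 = 2*1 + 0  (stop)
So 1204/59 = [20; 2, 2, 5, 2].

[20; 2, 2, 5, 2]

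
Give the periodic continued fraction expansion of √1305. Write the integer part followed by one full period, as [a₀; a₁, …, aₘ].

a₀ = ⌊√1305⌋ = 36.
With m₀=0, d₀=1 and mₖ₊₁ = dₖaₖ − mₖ, dₖ₊₁ = (n − mₖ₊₁²)/dₖ, aₖ₊₁ = ⌊(a₀+mₖ₊₁)/dₖ₊₁⌋:
  k=1: m=36, d=9, a=8
  k=2: m=36, d=1, a=72
d=1 and a=2a₀=72 at k=2, so the next step gives (m, d) = (36, 9) again — its k=1 value — and the period has length 2.

[36; 8, 72]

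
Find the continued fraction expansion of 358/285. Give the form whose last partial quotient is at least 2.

358 = 1×285 + 73
285 = 3×73 + 66
73 = 1×66 + 7
66 = 9×7 + 3
7 = 2×3 + 1
3 = 3×1 + 0  (stop)
So 358/285 = [1; 3, 1, 9, 2, 3].

[1; 3, 1, 9, 2, 3]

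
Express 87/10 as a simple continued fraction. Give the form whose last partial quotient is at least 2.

[8; 1, 2, 3]

87 = 8*10 + 7
10 = 1*7 + 3
7 = 2*3 + 1
3 = 3*1 + 0  (stop)
So 87/10 = [8; 1, 2, 3].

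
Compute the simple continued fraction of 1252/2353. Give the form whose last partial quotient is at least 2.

[0; 1, 1, 7, 3, 2, 3, 6]

1252 = 0*2353 + 1252
2353 = 1*1252 + 1101
1252 = 1*1101 + 151
1101 = 7*151 + 44
151 = 3*44 + 19
44 = 2*19 + 6
19 = 3*6 + 1
6 = 6*1 + 0  (stop)
So 1252/2353 = [0; 1, 1, 7, 3, 2, 3, 6].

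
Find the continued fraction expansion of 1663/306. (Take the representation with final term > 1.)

1663 = 5·306 + 133
306 = 2·133 + 40
133 = 3·40 + 13
40 = 3·13 + 1
13 = 13·1 + 0  (stop)
So 1663/306 = [5; 2, 3, 3, 13].

[5; 2, 3, 3, 13]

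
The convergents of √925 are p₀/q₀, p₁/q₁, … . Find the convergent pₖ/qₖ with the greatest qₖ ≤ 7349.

107452/3533

√925 = [30; 2, 2, 2, 2, 60, …] (period length 5).
Convergents:
  p_0/q_0 = 30/1
  p_1/q_1 = 61/2
  p_2/q_2 = 152/5
  p_3/q_3 = 365/12
  p_4/q_4 = 882/29
  p_5/q_5 = 53285/1752
  p_6/q_6 = 107452/3533
  p_7/q_7 = 268189/8818
q_6 = 3533 ≤ 7349 < 8818 = q_7, so the answer is 107452/3533.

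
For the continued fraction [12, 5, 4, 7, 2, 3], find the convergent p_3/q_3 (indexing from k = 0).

Using pₖ = aₖpₖ₋₁ + pₖ₋₂, qₖ = aₖqₖ₋₁ + qₖ₋₂ (with p₋₁=1, p₋₂=0, q₋₁=0, q₋₂=1):
  k=0: a=12, p=12, q=1
  k=1: a=5, p=61, q=5
  k=2: a=4, p=256, q=21
  k=3: a=7, p=1853, q=152

1853/152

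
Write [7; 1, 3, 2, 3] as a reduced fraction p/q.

241/31

Fold from the inside: start with 3/1.
  2 + 1/3 = 7/3
  3 + 3/7 = 24/7
  1 + 7/24 = 31/24
  7 + 24/31 = 241/31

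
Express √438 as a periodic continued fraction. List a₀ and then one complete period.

[20; 1, 12, 1, 40]

a₀ = ⌊√438⌋ = 20.
With m₀=0, d₀=1 and mₖ₊₁ = dₖaₖ − mₖ, dₖ₊₁ = (n − mₖ₊₁²)/dₖ, aₖ₊₁ = ⌊(a₀+mₖ₊₁)/dₖ₊₁⌋:
  k=1: m=20, d=38, a=1
  k=2: m=18, d=3, a=12
  k=3: m=18, d=38, a=1
  k=4: m=20, d=1, a=40
d=1 and a=2a₀=40 at k=4, so the next step gives (m, d) = (20, 38) again — its k=1 value — and the period has length 4.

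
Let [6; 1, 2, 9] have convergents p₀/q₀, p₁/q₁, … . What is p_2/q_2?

Using pₖ = aₖpₖ₋₁ + pₖ₋₂, qₖ = aₖqₖ₋₁ + qₖ₋₂ (with p₋₁=1, p₋₂=0, q₋₁=0, q₋₂=1):
  k=0: a=6, p=6, q=1
  k=1: a=1, p=7, q=1
  k=2: a=2, p=20, q=3

20/3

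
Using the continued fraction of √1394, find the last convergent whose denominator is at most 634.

12545/336

√1394 = [37; 2, 1, 36, 1, 2, 74, …] (period length 6).
Convergents:
  p_0/q_0 = 37/1
  p_1/q_1 = 75/2
  p_2/q_2 = 112/3
  p_3/q_3 = 4107/110
  p_4/q_4 = 4219/113
  p_5/q_5 = 12545/336
  p_6/q_6 = 932549/24977
q_5 = 336 ≤ 634 < 24977 = q_6, so the answer is 12545/336.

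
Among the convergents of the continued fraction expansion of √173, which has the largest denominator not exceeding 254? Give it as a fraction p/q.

√173 = [13; 6, 1, 1, 6, 26, …] (period length 5).
Convergents:
  p_0/q_0 = 13/1
  p_1/q_1 = 79/6
  p_2/q_2 = 92/7
  p_3/q_3 = 171/13
  p_4/q_4 = 1118/85
  p_5/q_5 = 29239/2223
q_4 = 85 ≤ 254 < 2223 = q_5, so the answer is 1118/85.

1118/85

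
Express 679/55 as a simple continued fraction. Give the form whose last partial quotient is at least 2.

679 = 12×55 + 19
55 = 2×19 + 17
19 = 1×17 + 2
17 = 8×2 + 1
2 = 2×1 + 0  (stop)
So 679/55 = [12; 2, 1, 8, 2].

[12; 2, 1, 8, 2]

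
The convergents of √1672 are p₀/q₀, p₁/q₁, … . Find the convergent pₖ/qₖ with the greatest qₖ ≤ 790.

30136/737

√1672 = [40; 1, 8, 10, 8, 1, 80, …] (period length 6).
Convergents:
  p_0/q_0 = 40/1
  p_1/q_1 = 41/1
  p_2/q_2 = 368/9
  p_3/q_3 = 3721/91
  p_4/q_4 = 30136/737
  p_5/q_5 = 33857/828
q_4 = 737 ≤ 790 < 828 = q_5, so the answer is 30136/737.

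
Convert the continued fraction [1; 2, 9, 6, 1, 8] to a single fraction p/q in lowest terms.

Using pₖ = aₖpₖ₋₁ + pₖ₋₂ and qₖ = aₖqₖ₋₁ + qₖ₋₂:
  k=0: a=1, p=1, q=1
  k=1: a=2, p=3, q=2
  k=2: a=9, p=28, q=19
  k=3: a=6, p=171, q=116
  k=4: a=1, p=199, q=135
  k=5: a=8, p=1763, q=1196

1763/1196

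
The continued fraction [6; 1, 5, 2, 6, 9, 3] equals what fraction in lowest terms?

Fold from the inside: start with 3/1.
  9 + 1/3 = 28/3
  6 + 3/28 = 171/28
  2 + 28/171 = 370/171
  5 + 171/370 = 2021/370
  1 + 370/2021 = 2391/2021
  6 + 2021/2391 = 16367/2391

16367/2391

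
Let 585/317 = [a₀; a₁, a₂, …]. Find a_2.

5

585 = 1·317 + 268   →  a_0 = 1
317 = 1·268 + 49   →  a_1 = 1
268 = 5·49 + 23   →  a_2 = 5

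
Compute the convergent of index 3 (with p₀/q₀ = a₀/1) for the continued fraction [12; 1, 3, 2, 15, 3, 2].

Using pₖ = aₖpₖ₋₁ + pₖ₋₂, qₖ = aₖqₖ₋₁ + qₖ₋₂ (with p₋₁=1, p₋₂=0, q₋₁=0, q₋₂=1):
  k=0: a=12, p=12, q=1
  k=1: a=1, p=13, q=1
  k=2: a=3, p=51, q=4
  k=3: a=2, p=115, q=9

115/9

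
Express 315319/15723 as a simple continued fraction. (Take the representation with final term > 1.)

315319 = 20×15723 + 859
15723 = 18×859 + 261
859 = 3×261 + 76
261 = 3×76 + 33
76 = 2×33 + 10
33 = 3×10 + 3
10 = 3×3 + 1
3 = 3×1 + 0  (stop)
So 315319/15723 = [20; 18, 3, 3, 2, 3, 3, 3].

[20; 18, 3, 3, 2, 3, 3, 3]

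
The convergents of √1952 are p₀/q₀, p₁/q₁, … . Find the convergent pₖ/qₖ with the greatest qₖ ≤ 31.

√1952 = [44; 5, 1, 1, 21, 1, 1, 5, 88, …] (period length 8).
Convergents:
  p_0/q_0 = 44/1
  p_1/q_1 = 221/5
  p_2/q_2 = 265/6
  p_3/q_3 = 486/11
  p_4/q_4 = 10471/237
q_3 = 11 ≤ 31 < 237 = q_4, so the answer is 486/11.

486/11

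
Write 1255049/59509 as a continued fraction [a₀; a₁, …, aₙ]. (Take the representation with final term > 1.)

[21; 11, 9, 1, 3, 4, 2, 14]

1255049 = 21×59509 + 5360
59509 = 11×5360 + 549
5360 = 9×549 + 419
549 = 1×419 + 130
419 = 3×130 + 29
130 = 4×29 + 14
29 = 2×14 + 1
14 = 14×1 + 0  (stop)
So 1255049/59509 = [21; 11, 9, 1, 3, 4, 2, 14].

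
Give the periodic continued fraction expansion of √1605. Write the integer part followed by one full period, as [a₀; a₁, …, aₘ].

a₀ = ⌊√1605⌋ = 40.
With m₀=0, d₀=1 and mₖ₊₁ = dₖaₖ − mₖ, dₖ₊₁ = (n − mₖ₊₁²)/dₖ, aₖ₊₁ = ⌊(a₀+mₖ₊₁)/dₖ₊₁⌋:
  k=1: m=40, d=5, a=16
  k=2: m=40, d=1, a=80
d=1 and a=2a₀=80 at k=2, so the next step gives (m, d) = (40, 5) again — its k=1 value — and the period has length 2.

[40; 16, 80]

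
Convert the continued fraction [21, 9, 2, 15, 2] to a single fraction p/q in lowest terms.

12811/607

Using pₖ = aₖpₖ₋₁ + pₖ₋₂ and qₖ = aₖqₖ₋₁ + qₖ₋₂:
  k=0: a=21, p=21, q=1
  k=1: a=9, p=190, q=9
  k=2: a=2, p=401, q=19
  k=3: a=15, p=6205, q=294
  k=4: a=2, p=12811, q=607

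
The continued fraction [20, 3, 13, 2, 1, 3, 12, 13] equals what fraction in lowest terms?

1474859/72563

Using pₖ = aₖpₖ₋₁ + pₖ₋₂ and qₖ = aₖqₖ₋₁ + qₖ₋₂:
  k=0: a=20, p=20, q=1
  k=1: a=3, p=61, q=3
  k=2: a=13, p=813, q=40
  k=3: a=2, p=1687, q=83
  k=4: a=1, p=2500, q=123
  k=5: a=3, p=9187, q=452
  k=6: a=12, p=112744, q=5547
  k=7: a=13, p=1474859, q=72563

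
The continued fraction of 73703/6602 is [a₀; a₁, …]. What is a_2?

73703 = 11·6602 + 1081   →  a_0 = 11
6602 = 6·1081 + 116   →  a_1 = 6
1081 = 9·116 + 37   →  a_2 = 9

9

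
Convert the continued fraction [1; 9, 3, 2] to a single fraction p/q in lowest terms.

Using pₖ = aₖpₖ₋₁ + pₖ₋₂ and qₖ = aₖqₖ₋₁ + qₖ₋₂:
  k=0: a=1, p=1, q=1
  k=1: a=9, p=10, q=9
  k=2: a=3, p=31, q=28
  k=3: a=2, p=72, q=65

72/65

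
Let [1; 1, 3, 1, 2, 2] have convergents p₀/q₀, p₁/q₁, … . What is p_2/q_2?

7/4

Using pₖ = aₖpₖ₋₁ + pₖ₋₂, qₖ = aₖqₖ₋₁ + qₖ₋₂ (with p₋₁=1, p₋₂=0, q₋₁=0, q₋₂=1):
  k=0: a=1, p=1, q=1
  k=1: a=1, p=2, q=1
  k=2: a=3, p=7, q=4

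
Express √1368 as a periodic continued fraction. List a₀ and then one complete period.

[36; 1, 72]

a₀ = ⌊√1368⌋ = 36.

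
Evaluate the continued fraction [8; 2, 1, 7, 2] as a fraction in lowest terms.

Fold from the inside: start with 2/1.
  7 + 1/2 = 15/2
  1 + 2/15 = 17/15
  2 + 15/17 = 49/17
  8 + 17/49 = 409/49

409/49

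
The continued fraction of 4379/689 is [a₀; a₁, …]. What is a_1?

4379 = 6·689 + 245   →  a_0 = 6
689 = 2·245 + 199   →  a_1 = 2

2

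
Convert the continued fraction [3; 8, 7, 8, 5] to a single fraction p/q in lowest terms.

Using pₖ = aₖpₖ₋₁ + pₖ₋₂ and qₖ = aₖqₖ₋₁ + qₖ₋₂:
  k=0: a=3, p=3, q=1
  k=1: a=8, p=25, q=8
  k=2: a=7, p=178, q=57
  k=3: a=8, p=1449, q=464
  k=4: a=5, p=7423, q=2377

7423/2377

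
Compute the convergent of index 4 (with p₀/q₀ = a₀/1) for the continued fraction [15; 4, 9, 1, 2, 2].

Using pₖ = aₖpₖ₋₁ + pₖ₋₂, qₖ = aₖqₖ₋₁ + qₖ₋₂ (with p₋₁=1, p₋₂=0, q₋₁=0, q₋₂=1):
  k=0: a=15, p=15, q=1
  k=1: a=4, p=61, q=4
  k=2: a=9, p=564, q=37
  k=3: a=1, p=625, q=41
  k=4: a=2, p=1814, q=119

1814/119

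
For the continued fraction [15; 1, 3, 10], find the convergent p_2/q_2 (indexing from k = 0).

Using pₖ = aₖpₖ₋₁ + pₖ₋₂, qₖ = aₖqₖ₋₁ + qₖ₋₂ (with p₋₁=1, p₋₂=0, q₋₁=0, q₋₂=1):
  k=0: a=15, p=15, q=1
  k=1: a=1, p=16, q=1
  k=2: a=3, p=63, q=4

63/4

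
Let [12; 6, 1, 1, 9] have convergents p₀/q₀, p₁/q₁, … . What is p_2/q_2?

Using pₖ = aₖpₖ₋₁ + pₖ₋₂, qₖ = aₖqₖ₋₁ + qₖ₋₂ (with p₋₁=1, p₋₂=0, q₋₁=0, q₋₂=1):
  k=0: a=12, p=12, q=1
  k=1: a=6, p=73, q=6
  k=2: a=1, p=85, q=7

85/7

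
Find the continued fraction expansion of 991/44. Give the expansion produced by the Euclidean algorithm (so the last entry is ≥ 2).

[22; 1, 1, 10, 2]

991 = 22×44 + 23
44 = 1×23 + 21
23 = 1×21 + 2
21 = 10×2 + 1
2 = 2×1 + 0  (stop)
So 991/44 = [22; 1, 1, 10, 2].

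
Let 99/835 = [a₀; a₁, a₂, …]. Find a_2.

99 = 0·835 + 99   →  a_0 = 0
835 = 8·99 + 43   →  a_1 = 8
99 = 2·43 + 13   →  a_2 = 2

2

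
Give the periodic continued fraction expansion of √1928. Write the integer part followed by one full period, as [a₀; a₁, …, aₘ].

a₀ = ⌊√1928⌋ = 43.
With m₀=0, d₀=1 and mₖ₊₁ = dₖaₖ − mₖ, dₖ₊₁ = (n − mₖ₊₁²)/dₖ, aₖ₊₁ = ⌊(a₀+mₖ₊₁)/dₖ₊₁⌋:
  k=1: m=43, d=79, a=1
  k=2: m=36, d=8, a=9
  k=3: m=36, d=79, a=1
  k=4: m=43, d=1, a=86
d=1 and a=2a₀=86 at k=4, so the next step gives (m, d) = (43, 79) again — its k=1 value — and the period has length 4.

[43; 1, 9, 1, 86]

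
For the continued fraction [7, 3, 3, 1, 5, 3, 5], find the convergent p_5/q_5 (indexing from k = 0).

Using pₖ = aₖpₖ₋₁ + pₖ₋₂, qₖ = aₖqₖ₋₁ + qₖ₋₂ (with p₋₁=1, p₋₂=0, q₋₁=0, q₋₂=1):
  k=0: a=7, p=7, q=1
  k=1: a=3, p=22, q=3
  k=2: a=3, p=73, q=10
  k=3: a=1, p=95, q=13
  k=4: a=5, p=548, q=75
  k=5: a=3, p=1739, q=238

1739/238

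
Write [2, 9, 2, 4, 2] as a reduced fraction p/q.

398/189

Fold from the inside: start with 2/1.
  4 + 1/2 = 9/2
  2 + 2/9 = 20/9
  9 + 9/20 = 189/20
  2 + 20/189 = 398/189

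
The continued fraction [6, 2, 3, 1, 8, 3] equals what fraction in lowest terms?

1585/246

Fold from the inside: start with 3/1.
  8 + 1/3 = 25/3
  1 + 3/25 = 28/25
  3 + 25/28 = 109/28
  2 + 28/109 = 246/109
  6 + 109/246 = 1585/246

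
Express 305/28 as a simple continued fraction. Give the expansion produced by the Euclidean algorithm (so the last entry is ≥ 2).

305 = 10·28 + 25
28 = 1·25 + 3
25 = 8·3 + 1
3 = 3·1 + 0  (stop)
So 305/28 = [10; 1, 8, 3].

[10; 1, 8, 3]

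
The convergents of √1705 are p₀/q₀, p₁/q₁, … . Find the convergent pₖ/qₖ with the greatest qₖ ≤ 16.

289/7

√1705 = [41; 3, 2, 3, 82, …] (period length 4).
Convergents:
  p_0/q_0 = 41/1
  p_1/q_1 = 124/3
  p_2/q_2 = 289/7
  p_3/q_3 = 991/24
q_2 = 7 ≤ 16 < 24 = q_3, so the answer is 289/7.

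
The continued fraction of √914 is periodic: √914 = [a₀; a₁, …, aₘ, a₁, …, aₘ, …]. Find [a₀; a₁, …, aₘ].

[30; 4, 3, 3, 4, 60]

a₀ = ⌊√914⌋ = 30.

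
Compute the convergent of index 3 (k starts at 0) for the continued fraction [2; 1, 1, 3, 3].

18/7

Using pₖ = aₖpₖ₋₁ + pₖ₋₂, qₖ = aₖqₖ₋₁ + qₖ₋₂ (with p₋₁=1, p₋₂=0, q₋₁=0, q₋₂=1):
  k=0: a=2, p=2, q=1
  k=1: a=1, p=3, q=1
  k=2: a=1, p=5, q=2
  k=3: a=3, p=18, q=7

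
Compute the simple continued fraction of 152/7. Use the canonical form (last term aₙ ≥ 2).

152 = 21*7 + 5
7 = 1*5 + 2
5 = 2*2 + 1
2 = 2*1 + 0  (stop)
So 152/7 = [21; 1, 2, 2].

[21; 1, 2, 2]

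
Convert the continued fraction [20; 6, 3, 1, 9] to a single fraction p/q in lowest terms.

Fold from the inside: start with 9/1.
  1 + 1/9 = 10/9
  3 + 9/10 = 39/10
  6 + 10/39 = 244/39
  20 + 39/244 = 4919/244

4919/244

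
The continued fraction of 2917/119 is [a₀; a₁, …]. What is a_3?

2917 = 24·119 + 61   →  a_0 = 24
119 = 1·61 + 58   →  a_1 = 1
61 = 1·58 + 3   →  a_2 = 1
58 = 19·3 + 1   →  a_3 = 19

19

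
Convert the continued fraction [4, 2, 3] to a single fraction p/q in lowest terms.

31/7

Using pₖ = aₖpₖ₋₁ + pₖ₋₂ and qₖ = aₖqₖ₋₁ + qₖ₋₂:
  k=0: a=4, p=4, q=1
  k=1: a=2, p=9, q=2
  k=2: a=3, p=31, q=7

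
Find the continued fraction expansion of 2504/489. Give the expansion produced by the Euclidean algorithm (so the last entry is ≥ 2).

2504 = 5×489 + 59
489 = 8×59 + 17
59 = 3×17 + 8
17 = 2×8 + 1
8 = 8×1 + 0  (stop)
So 2504/489 = [5; 8, 3, 2, 8].

[5; 8, 3, 2, 8]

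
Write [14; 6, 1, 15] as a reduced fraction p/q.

1570/111

Fold from the inside: start with 15/1.
  1 + 1/15 = 16/15
  6 + 15/16 = 111/16
  14 + 16/111 = 1570/111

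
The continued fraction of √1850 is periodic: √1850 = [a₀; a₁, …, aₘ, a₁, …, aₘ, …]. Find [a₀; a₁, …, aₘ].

[43; 86]

a₀ = ⌊√1850⌋ = 43.
With m₀=0, d₀=1 and mₖ₊₁ = dₖaₖ − mₖ, dₖ₊₁ = (n − mₖ₊₁²)/dₖ, aₖ₊₁ = ⌊(a₀+mₖ₊₁)/dₖ₊₁⌋:
  k=1: m=43, d=1, a=86
d=1 and a=2a₀=86 at k=1, so the next step gives (m, d) = (43, 1) again — its k=1 value — and the period has length 1.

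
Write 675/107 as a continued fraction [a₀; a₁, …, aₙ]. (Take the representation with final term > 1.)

675 = 6·107 + 33
107 = 3·33 + 8
33 = 4·8 + 1
8 = 8·1 + 0  (stop)
So 675/107 = [6; 3, 4, 8].

[6; 3, 4, 8]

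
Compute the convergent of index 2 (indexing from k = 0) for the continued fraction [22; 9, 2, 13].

420/19

Using pₖ = aₖpₖ₋₁ + pₖ₋₂, qₖ = aₖqₖ₋₁ + qₖ₋₂ (with p₋₁=1, p₋₂=0, q₋₁=0, q₋₂=1):
  k=0: a=22, p=22, q=1
  k=1: a=9, p=199, q=9
  k=2: a=2, p=420, q=19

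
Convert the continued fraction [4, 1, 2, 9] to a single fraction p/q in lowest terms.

131/28

Fold from the inside: start with 9/1.
  2 + 1/9 = 19/9
  1 + 9/19 = 28/19
  4 + 19/28 = 131/28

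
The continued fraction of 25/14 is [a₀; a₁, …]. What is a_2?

3

25 = 1·14 + 11   →  a_0 = 1
14 = 1·11 + 3   →  a_1 = 1
11 = 3·3 + 2   →  a_2 = 3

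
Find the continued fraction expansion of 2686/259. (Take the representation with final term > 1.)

2686 = 10·259 + 96
259 = 2·96 + 67
96 = 1·67 + 29
67 = 2·29 + 9
29 = 3·9 + 2
9 = 4·2 + 1
2 = 2·1 + 0  (stop)
So 2686/259 = [10; 2, 1, 2, 3, 4, 2].

[10; 2, 1, 2, 3, 4, 2]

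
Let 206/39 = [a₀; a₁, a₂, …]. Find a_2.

1

206 = 5·39 + 11   →  a_0 = 5
39 = 3·11 + 6   →  a_1 = 3
11 = 1·6 + 5   →  a_2 = 1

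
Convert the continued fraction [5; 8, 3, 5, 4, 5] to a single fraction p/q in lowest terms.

14941/2918

Fold from the inside: start with 5/1.
  4 + 1/5 = 21/5
  5 + 5/21 = 110/21
  3 + 21/110 = 351/110
  8 + 110/351 = 2918/351
  5 + 351/2918 = 14941/2918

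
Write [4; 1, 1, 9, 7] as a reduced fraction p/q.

Using pₖ = aₖpₖ₋₁ + pₖ₋₂ and qₖ = aₖqₖ₋₁ + qₖ₋₂:
  k=0: a=4, p=4, q=1
  k=1: a=1, p=5, q=1
  k=2: a=1, p=9, q=2
  k=3: a=9, p=86, q=19
  k=4: a=7, p=611, q=135

611/135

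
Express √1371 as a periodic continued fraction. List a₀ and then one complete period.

[37; 37, 74]

a₀ = ⌊√1371⌋ = 37.
With m₀=0, d₀=1 and mₖ₊₁ = dₖaₖ − mₖ, dₖ₊₁ = (n − mₖ₊₁²)/dₖ, aₖ₊₁ = ⌊(a₀+mₖ₊₁)/dₖ₊₁⌋:
  k=1: m=37, d=2, a=37
  k=2: m=37, d=1, a=74
d=1 and a=2a₀=74 at k=2, so the next step gives (m, d) = (37, 2) again — its k=1 value — and the period has length 2.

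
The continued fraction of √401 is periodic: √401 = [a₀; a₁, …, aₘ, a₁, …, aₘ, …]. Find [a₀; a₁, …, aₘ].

a₀ = ⌊√401⌋ = 20.
With m₀=0, d₀=1 and mₖ₊₁ = dₖaₖ − mₖ, dₖ₊₁ = (n − mₖ₊₁²)/dₖ, aₖ₊₁ = ⌊(a₀+mₖ₊₁)/dₖ₊₁⌋:
  k=1: m=20, d=1, a=40
d=1 and a=2a₀=40 at k=1, so the next step gives (m, d) = (20, 1) again — its k=1 value — and the period has length 1.

[20; 40]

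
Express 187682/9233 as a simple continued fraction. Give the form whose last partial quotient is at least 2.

[20; 3, 18, 10, 2, 3, 2]

187682 = 20·9233 + 3022
9233 = 3·3022 + 167
3022 = 18·167 + 16
167 = 10·16 + 7
16 = 2·7 + 2
7 = 3·2 + 1
2 = 2·1 + 0  (stop)
So 187682/9233 = [20; 3, 18, 10, 2, 3, 2].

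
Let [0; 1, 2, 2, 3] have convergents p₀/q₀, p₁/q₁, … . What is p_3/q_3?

5/7

Using pₖ = aₖpₖ₋₁ + pₖ₋₂, qₖ = aₖqₖ₋₁ + qₖ₋₂ (with p₋₁=1, p₋₂=0, q₋₁=0, q₋₂=1):
  k=0: a=0, p=0, q=1
  k=1: a=1, p=1, q=1
  k=2: a=2, p=2, q=3
  k=3: a=2, p=5, q=7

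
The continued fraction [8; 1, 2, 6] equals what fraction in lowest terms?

165/19

Fold from the inside: start with 6/1.
  2 + 1/6 = 13/6
  1 + 6/13 = 19/13
  8 + 13/19 = 165/19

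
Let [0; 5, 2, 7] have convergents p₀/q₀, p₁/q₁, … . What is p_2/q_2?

2/11

Using pₖ = aₖpₖ₋₁ + pₖ₋₂, qₖ = aₖqₖ₋₁ + qₖ₋₂ (with p₋₁=1, p₋₂=0, q₋₁=0, q₋₂=1):
  k=0: a=0, p=0, q=1
  k=1: a=5, p=1, q=5
  k=2: a=2, p=2, q=11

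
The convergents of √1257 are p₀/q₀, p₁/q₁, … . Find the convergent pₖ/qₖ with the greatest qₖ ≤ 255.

√1257 = [35; 2, 4, 1, 22, 1, 4, 2, 70, …] (period length 8).
Convergents:
  p_0/q_0 = 35/1
  p_1/q_1 = 71/2
  p_2/q_2 = 319/9
  p_3/q_3 = 390/11
  p_4/q_4 = 8899/251
  p_5/q_5 = 9289/262
q_4 = 251 ≤ 255 < 262 = q_5, so the answer is 8899/251.

8899/251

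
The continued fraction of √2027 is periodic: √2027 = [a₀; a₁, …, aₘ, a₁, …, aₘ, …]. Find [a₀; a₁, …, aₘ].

a₀ = ⌊√2027⌋ = 45.
With m₀=0, d₀=1 and mₖ₊₁ = dₖaₖ − mₖ, dₖ₊₁ = (n − mₖ₊₁²)/dₖ, aₖ₊₁ = ⌊(a₀+mₖ₊₁)/dₖ₊₁⌋:
  k=1: m=45, d=2, a=45
  k=2: m=45, d=1, a=90
d=1 and a=2a₀=90 at k=2, so the next step gives (m, d) = (45, 2) again — its k=1 value — and the period has length 2.

[45; 45, 90]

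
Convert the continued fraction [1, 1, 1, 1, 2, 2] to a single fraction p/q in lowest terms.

31/19

Using pₖ = aₖpₖ₋₁ + pₖ₋₂ and qₖ = aₖqₖ₋₁ + qₖ₋₂:
  k=0: a=1, p=1, q=1
  k=1: a=1, p=2, q=1
  k=2: a=1, p=3, q=2
  k=3: a=1, p=5, q=3
  k=4: a=2, p=13, q=8
  k=5: a=2, p=31, q=19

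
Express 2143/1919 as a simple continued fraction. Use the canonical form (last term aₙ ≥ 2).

2143 = 1×1919 + 224
1919 = 8×224 + 127
224 = 1×127 + 97
127 = 1×97 + 30
97 = 3×30 + 7
30 = 4×7 + 2
7 = 3×2 + 1
2 = 2×1 + 0  (stop)
So 2143/1919 = [1; 8, 1, 1, 3, 4, 3, 2].

[1; 8, 1, 1, 3, 4, 3, 2]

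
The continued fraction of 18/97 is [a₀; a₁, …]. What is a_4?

1

18 = 0·97 + 18   →  a_0 = 0
97 = 5·18 + 7   →  a_1 = 5
18 = 2·7 + 4   →  a_2 = 2
7 = 1·4 + 3   →  a_3 = 1
4 = 1·3 + 1   →  a_4 = 1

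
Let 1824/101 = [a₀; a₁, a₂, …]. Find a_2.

1824 = 18·101 + 6   →  a_0 = 18
101 = 16·6 + 5   →  a_1 = 16
6 = 1·5 + 1   →  a_2 = 1

1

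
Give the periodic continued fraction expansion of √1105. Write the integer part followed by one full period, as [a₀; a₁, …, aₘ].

a₀ = ⌊√1105⌋ = 33.
With m₀=0, d₀=1 and mₖ₊₁ = dₖaₖ − mₖ, dₖ₊₁ = (n − mₖ₊₁²)/dₖ, aₖ₊₁ = ⌊(a₀+mₖ₊₁)/dₖ₊₁⌋:
  k=1: m=33, d=16, a=4
  k=2: m=31, d=9, a=7
  k=3: m=32, d=9, a=7
  k=4: m=31, d=16, a=4
  k=5: m=33, d=1, a=66
d=1 and a=2a₀=66 at k=5, so the next step gives (m, d) = (33, 16) again — its k=1 value — and the period has length 5.

[33; 4, 7, 7, 4, 66]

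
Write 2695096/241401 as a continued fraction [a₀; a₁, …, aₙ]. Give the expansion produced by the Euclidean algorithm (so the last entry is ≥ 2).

2695096 = 11*241401 + 39685
241401 = 6*39685 + 3291
39685 = 12*3291 + 193
3291 = 17*193 + 10
193 = 19*10 + 3
10 = 3*3 + 1
3 = 3*1 + 0  (stop)
So 2695096/241401 = [11; 6, 12, 17, 19, 3, 3].

[11; 6, 12, 17, 19, 3, 3]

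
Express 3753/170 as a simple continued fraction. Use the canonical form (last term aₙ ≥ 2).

[22; 13, 13]

3753 = 22×170 + 13
170 = 13×13 + 1
13 = 13×1 + 0  (stop)
So 3753/170 = [22; 13, 13].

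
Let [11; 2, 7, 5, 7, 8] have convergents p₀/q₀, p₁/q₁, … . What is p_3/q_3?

883/77

Using pₖ = aₖpₖ₋₁ + pₖ₋₂, qₖ = aₖqₖ₋₁ + qₖ₋₂ (with p₋₁=1, p₋₂=0, q₋₁=0, q₋₂=1):
  k=0: a=11, p=11, q=1
  k=1: a=2, p=23, q=2
  k=2: a=7, p=172, q=15
  k=3: a=5, p=883, q=77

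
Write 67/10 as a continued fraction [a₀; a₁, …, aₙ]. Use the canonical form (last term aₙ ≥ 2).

[6; 1, 2, 3]

67 = 6*10 + 7
10 = 1*7 + 3
7 = 2*3 + 1
3 = 3*1 + 0  (stop)
So 67/10 = [6; 1, 2, 3].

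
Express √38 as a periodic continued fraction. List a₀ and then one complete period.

a₀ = ⌊√38⌋ = 6.
With m₀=0, d₀=1 and mₖ₊₁ = dₖaₖ − mₖ, dₖ₊₁ = (n − mₖ₊₁²)/dₖ, aₖ₊₁ = ⌊(a₀+mₖ₊₁)/dₖ₊₁⌋:
  k=1: m=6, d=2, a=6
  k=2: m=6, d=1, a=12
d=1 and a=2a₀=12 at k=2, so the next step gives (m, d) = (6, 2) again — its k=1 value — and the period has length 2.

[6; 6, 12]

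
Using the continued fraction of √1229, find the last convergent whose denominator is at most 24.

631/18

√1229 = [35; 17, 1, 1, 17, 70, …] (period length 5).
Convergents:
  p_0/q_0 = 35/1
  p_1/q_1 = 596/17
  p_2/q_2 = 631/18
  p_3/q_3 = 1227/35
q_2 = 18 ≤ 24 < 35 = q_3, so the answer is 631/18.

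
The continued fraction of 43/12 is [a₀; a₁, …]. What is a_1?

1

43 = 3·12 + 7   →  a_0 = 3
12 = 1·7 + 5   →  a_1 = 1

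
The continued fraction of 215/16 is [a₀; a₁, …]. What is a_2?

215 = 13·16 + 7   →  a_0 = 13
16 = 2·7 + 2   →  a_1 = 2
7 = 3·2 + 1   →  a_2 = 3

3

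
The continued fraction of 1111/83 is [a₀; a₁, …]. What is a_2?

1

1111 = 13·83 + 32   →  a_0 = 13
83 = 2·32 + 19   →  a_1 = 2
32 = 1·19 + 13   →  a_2 = 1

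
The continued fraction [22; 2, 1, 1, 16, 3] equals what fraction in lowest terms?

Using pₖ = aₖpₖ₋₁ + pₖ₋₂ and qₖ = aₖqₖ₋₁ + qₖ₋₂:
  k=0: a=22, p=22, q=1
  k=1: a=2, p=45, q=2
  k=2: a=1, p=67, q=3
  k=3: a=1, p=112, q=5
  k=4: a=16, p=1859, q=83
  k=5: a=3, p=5689, q=254

5689/254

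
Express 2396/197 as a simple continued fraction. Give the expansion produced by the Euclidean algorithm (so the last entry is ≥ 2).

2396 = 12*197 + 32
197 = 6*32 + 5
32 = 6*5 + 2
5 = 2*2 + 1
2 = 2*1 + 0  (stop)
So 2396/197 = [12; 6, 6, 2, 2].

[12; 6, 6, 2, 2]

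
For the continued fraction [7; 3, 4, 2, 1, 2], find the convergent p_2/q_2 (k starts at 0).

Using pₖ = aₖpₖ₋₁ + pₖ₋₂, qₖ = aₖqₖ₋₁ + qₖ₋₂ (with p₋₁=1, p₋₂=0, q₋₁=0, q₋₂=1):
  k=0: a=7, p=7, q=1
  k=1: a=3, p=22, q=3
  k=2: a=4, p=95, q=13

95/13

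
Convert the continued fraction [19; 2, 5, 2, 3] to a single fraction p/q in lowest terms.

1615/83

Fold from the inside: start with 3/1.
  2 + 1/3 = 7/3
  5 + 3/7 = 38/7
  2 + 7/38 = 83/38
  19 + 38/83 = 1615/83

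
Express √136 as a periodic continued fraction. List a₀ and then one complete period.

a₀ = ⌊√136⌋ = 11.
With m₀=0, d₀=1 and mₖ₊₁ = dₖaₖ − mₖ, dₖ₊₁ = (n − mₖ₊₁²)/dₖ, aₖ₊₁ = ⌊(a₀+mₖ₊₁)/dₖ₊₁⌋:
  k=1: m=11, d=15, a=1
  k=2: m=4, d=8, a=1
  k=3: m=4, d=15, a=1
  k=4: m=11, d=1, a=22
d=1 and a=2a₀=22 at k=4, so the next step gives (m, d) = (11, 15) again — its k=1 value — and the period has length 4.

[11; 1, 1, 1, 22]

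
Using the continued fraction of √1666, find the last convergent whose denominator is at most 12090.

200369/4909

√1666 = [40; 1, 4, 2, 4, 1, 80, …] (period length 6).
Convergents:
  p_0/q_0 = 40/1
  p_1/q_1 = 41/1
  p_2/q_2 = 204/5
  p_3/q_3 = 449/11
  p_4/q_4 = 2000/49
  p_5/q_5 = 2449/60
  p_6/q_6 = 197920/4849
  p_7/q_7 = 200369/4909
  p_8/q_8 = 999396/24485
q_7 = 4909 ≤ 12090 < 24485 = q_8, so the answer is 200369/4909.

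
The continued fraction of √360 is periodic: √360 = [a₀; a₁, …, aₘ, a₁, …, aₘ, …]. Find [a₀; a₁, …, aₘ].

[18; 1, 36]

a₀ = ⌊√360⌋ = 18.
With m₀=0, d₀=1 and mₖ₊₁ = dₖaₖ − mₖ, dₖ₊₁ = (n − mₖ₊₁²)/dₖ, aₖ₊₁ = ⌊(a₀+mₖ₊₁)/dₖ₊₁⌋:
  k=1: m=18, d=36, a=1
  k=2: m=18, d=1, a=36
d=1 and a=2a₀=36 at k=2, so the next step gives (m, d) = (18, 36) again — its k=1 value — and the period has length 2.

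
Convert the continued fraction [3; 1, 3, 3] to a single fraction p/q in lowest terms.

49/13

Using pₖ = aₖpₖ₋₁ + pₖ₋₂ and qₖ = aₖqₖ₋₁ + qₖ₋₂:
  k=0: a=3, p=3, q=1
  k=1: a=1, p=4, q=1
  k=2: a=3, p=15, q=4
  k=3: a=3, p=49, q=13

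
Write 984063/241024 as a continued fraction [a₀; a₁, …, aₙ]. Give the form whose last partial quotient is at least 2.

984063 = 4×241024 + 19967
241024 = 12×19967 + 1420
19967 = 14×1420 + 87
1420 = 16×87 + 28
87 = 3×28 + 3
28 = 9×3 + 1
3 = 3×1 + 0  (stop)
So 984063/241024 = [4; 12, 14, 16, 3, 9, 3].

[4; 12, 14, 16, 3, 9, 3]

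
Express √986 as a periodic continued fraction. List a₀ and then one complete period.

[31; 2, 2, 62]

a₀ = ⌊√986⌋ = 31.
With m₀=0, d₀=1 and mₖ₊₁ = dₖaₖ − mₖ, dₖ₊₁ = (n − mₖ₊₁²)/dₖ, aₖ₊₁ = ⌊(a₀+mₖ₊₁)/dₖ₊₁⌋:
  k=1: m=31, d=25, a=2
  k=2: m=19, d=25, a=2
  k=3: m=31, d=1, a=62
d=1 and a=2a₀=62 at k=3, so the next step gives (m, d) = (31, 25) again — its k=1 value — and the period has length 3.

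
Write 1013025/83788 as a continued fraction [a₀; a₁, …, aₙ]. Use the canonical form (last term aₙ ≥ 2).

[12; 11, 14, 3, 4, 13, 3]

1013025 = 12*83788 + 7569
83788 = 11*7569 + 529
7569 = 14*529 + 163
529 = 3*163 + 40
163 = 4*40 + 3
40 = 13*3 + 1
3 = 3*1 + 0  (stop)
So 1013025/83788 = [12; 11, 14, 3, 4, 13, 3].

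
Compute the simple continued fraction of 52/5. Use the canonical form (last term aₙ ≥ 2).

[10; 2, 2]

52 = 10×5 + 2
5 = 2×2 + 1
2 = 2×1 + 0  (stop)
So 52/5 = [10; 2, 2].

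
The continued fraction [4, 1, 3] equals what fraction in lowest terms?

19/4

Fold from the inside: start with 3/1.
  1 + 1/3 = 4/3
  4 + 3/4 = 19/4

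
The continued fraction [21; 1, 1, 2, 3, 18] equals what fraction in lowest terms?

6714/311

Using pₖ = aₖpₖ₋₁ + pₖ₋₂ and qₖ = aₖqₖ₋₁ + qₖ₋₂:
  k=0: a=21, p=21, q=1
  k=1: a=1, p=22, q=1
  k=2: a=1, p=43, q=2
  k=3: a=2, p=108, q=5
  k=4: a=3, p=367, q=17
  k=5: a=18, p=6714, q=311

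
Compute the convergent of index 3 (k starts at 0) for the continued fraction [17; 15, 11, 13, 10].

37085/2173

Using pₖ = aₖpₖ₋₁ + pₖ₋₂, qₖ = aₖqₖ₋₁ + qₖ₋₂ (with p₋₁=1, p₋₂=0, q₋₁=0, q₋₂=1):
  k=0: a=17, p=17, q=1
  k=1: a=15, p=256, q=15
  k=2: a=11, p=2833, q=166
  k=3: a=13, p=37085, q=2173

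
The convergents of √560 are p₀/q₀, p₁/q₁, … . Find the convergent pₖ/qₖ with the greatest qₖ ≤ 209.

√560 = [23; 1, 1, 1, 46, …] (period length 4).
Convergents:
  p_0/q_0 = 23/1
  p_1/q_1 = 24/1
  p_2/q_2 = 47/2
  p_3/q_3 = 71/3
  p_4/q_4 = 3313/140
  p_5/q_5 = 3384/143
  p_6/q_6 = 6697/283
q_5 = 143 ≤ 209 < 283 = q_6, so the answer is 3384/143.

3384/143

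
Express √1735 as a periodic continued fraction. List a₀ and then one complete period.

a₀ = ⌊√1735⌋ = 41.

[41; 1, 1, 1, 7, 1, 1, 1, 82]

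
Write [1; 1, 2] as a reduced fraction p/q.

5/3

Using pₖ = aₖpₖ₋₁ + pₖ₋₂ and qₖ = aₖqₖ₋₁ + qₖ₋₂:
  k=0: a=1, p=1, q=1
  k=1: a=1, p=2, q=1
  k=2: a=2, p=5, q=3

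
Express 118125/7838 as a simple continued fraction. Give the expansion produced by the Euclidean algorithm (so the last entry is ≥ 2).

[15; 14, 8, 6, 5, 2]

118125 = 15×7838 + 555
7838 = 14×555 + 68
555 = 8×68 + 11
68 = 6×11 + 2
11 = 5×2 + 1
2 = 2×1 + 0  (stop)
So 118125/7838 = [15; 14, 8, 6, 5, 2].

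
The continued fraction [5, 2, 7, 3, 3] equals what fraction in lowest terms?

Fold from the inside: start with 3/1.
  3 + 1/3 = 10/3
  7 + 3/10 = 73/10
  2 + 10/73 = 156/73
  5 + 73/156 = 853/156

853/156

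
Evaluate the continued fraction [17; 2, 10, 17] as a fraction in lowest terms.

6274/359

Using pₖ = aₖpₖ₋₁ + pₖ₋₂ and qₖ = aₖqₖ₋₁ + qₖ₋₂:
  k=0: a=17, p=17, q=1
  k=1: a=2, p=35, q=2
  k=2: a=10, p=367, q=21
  k=3: a=17, p=6274, q=359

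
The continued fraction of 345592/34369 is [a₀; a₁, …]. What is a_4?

345592 = 10·34369 + 1902   →  a_0 = 10
34369 = 18·1902 + 133   →  a_1 = 18
1902 = 14·133 + 40   →  a_2 = 14
133 = 3·40 + 13   →  a_3 = 3
40 = 3·13 + 1   →  a_4 = 3

3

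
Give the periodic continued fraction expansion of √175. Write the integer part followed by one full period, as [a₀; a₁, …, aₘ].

[13; 4, 2, 1, 2, 4, 26]

a₀ = ⌊√175⌋ = 13.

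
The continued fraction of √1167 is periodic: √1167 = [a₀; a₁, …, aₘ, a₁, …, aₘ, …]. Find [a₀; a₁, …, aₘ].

a₀ = ⌊√1167⌋ = 34.
With m₀=0, d₀=1 and mₖ₊₁ = dₖaₖ − mₖ, dₖ₊₁ = (n − mₖ₊₁²)/dₖ, aₖ₊₁ = ⌊(a₀+mₖ₊₁)/dₖ₊₁⌋:
  k=1: m=34, d=11, a=6
  k=2: m=32, d=13, a=5
  k=3: m=33, d=6, a=11
  k=4: m=33, d=13, a=5
  k=5: m=32, d=11, a=6
  k=6: m=34, d=1, a=68
d=1 and a=2a₀=68 at k=6, so the next step gives (m, d) = (34, 11) again — its k=1 value — and the period has length 6.

[34; 6, 5, 11, 5, 6, 68]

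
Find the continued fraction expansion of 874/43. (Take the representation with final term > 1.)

[20; 3, 14]

874 = 20*43 + 14
43 = 3*14 + 1
14 = 14*1 + 0  (stop)
So 874/43 = [20; 3, 14].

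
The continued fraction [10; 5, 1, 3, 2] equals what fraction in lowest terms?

529/52

Fold from the inside: start with 2/1.
  3 + 1/2 = 7/2
  1 + 2/7 = 9/7
  5 + 7/9 = 52/9
  10 + 9/52 = 529/52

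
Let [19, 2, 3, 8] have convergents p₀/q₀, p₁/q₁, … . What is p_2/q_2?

136/7

Using pₖ = aₖpₖ₋₁ + pₖ₋₂, qₖ = aₖqₖ₋₁ + qₖ₋₂ (with p₋₁=1, p₋₂=0, q₋₁=0, q₋₂=1):
  k=0: a=19, p=19, q=1
  k=1: a=2, p=39, q=2
  k=2: a=3, p=136, q=7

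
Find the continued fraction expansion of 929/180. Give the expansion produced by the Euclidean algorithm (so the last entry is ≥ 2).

929 = 5*180 + 29
180 = 6*29 + 6
29 = 4*6 + 5
6 = 1*5 + 1
5 = 5*1 + 0  (stop)
So 929/180 = [5; 6, 4, 1, 5].

[5; 6, 4, 1, 5]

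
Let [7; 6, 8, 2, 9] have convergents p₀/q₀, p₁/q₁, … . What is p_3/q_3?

745/104

Using pₖ = aₖpₖ₋₁ + pₖ₋₂, qₖ = aₖqₖ₋₁ + qₖ₋₂ (with p₋₁=1, p₋₂=0, q₋₁=0, q₋₂=1):
  k=0: a=7, p=7, q=1
  k=1: a=6, p=43, q=6
  k=2: a=8, p=351, q=49
  k=3: a=2, p=745, q=104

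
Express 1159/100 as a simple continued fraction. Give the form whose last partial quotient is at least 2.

1159 = 11*100 + 59
100 = 1*59 + 41
59 = 1*41 + 18
41 = 2*18 + 5
18 = 3*5 + 3
5 = 1*3 + 2
3 = 1*2 + 1
2 = 2*1 + 0  (stop)
So 1159/100 = [11; 1, 1, 2, 3, 1, 1, 2].

[11; 1, 1, 2, 3, 1, 1, 2]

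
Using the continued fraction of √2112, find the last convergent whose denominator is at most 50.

1057/23

√2112 = [45; 1, 21, 1, 90, …] (period length 4).
Convergents:
  p_0/q_0 = 45/1
  p_1/q_1 = 46/1
  p_2/q_2 = 1011/22
  p_3/q_3 = 1057/23
  p_4/q_4 = 96141/2092
q_3 = 23 ≤ 50 < 2092 = q_4, so the answer is 1057/23.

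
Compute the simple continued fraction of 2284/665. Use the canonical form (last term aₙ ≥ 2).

2284 = 3·665 + 289
665 = 2·289 + 87
289 = 3·87 + 28
87 = 3·28 + 3
28 = 9·3 + 1
3 = 3·1 + 0  (stop)
So 2284/665 = [3; 2, 3, 3, 9, 3].

[3; 2, 3, 3, 9, 3]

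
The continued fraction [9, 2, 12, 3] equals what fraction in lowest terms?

Using pₖ = aₖpₖ₋₁ + pₖ₋₂ and qₖ = aₖqₖ₋₁ + qₖ₋₂:
  k=0: a=9, p=9, q=1
  k=1: a=2, p=19, q=2
  k=2: a=12, p=237, q=25
  k=3: a=3, p=730, q=77

730/77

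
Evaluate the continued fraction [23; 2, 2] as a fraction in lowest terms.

117/5

Fold from the inside: start with 2/1.
  2 + 1/2 = 5/2
  23 + 2/5 = 117/5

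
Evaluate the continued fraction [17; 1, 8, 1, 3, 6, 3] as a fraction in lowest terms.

Using pₖ = aₖpₖ₋₁ + pₖ₋₂ and qₖ = aₖqₖ₋₁ + qₖ₋₂:
  k=0: a=17, p=17, q=1
  k=1: a=1, p=18, q=1
  k=2: a=8, p=161, q=9
  k=3: a=1, p=179, q=10
  k=4: a=3, p=698, q=39
  k=5: a=6, p=4367, q=244
  k=6: a=3, p=13799, q=771

13799/771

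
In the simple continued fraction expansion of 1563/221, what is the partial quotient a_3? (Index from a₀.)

1563 = 7·221 + 16   →  a_0 = 7
221 = 13·16 + 13   →  a_1 = 13
16 = 1·13 + 3   →  a_2 = 1
13 = 4·3 + 1   →  a_3 = 4

4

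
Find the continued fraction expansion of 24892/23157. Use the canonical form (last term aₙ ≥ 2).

[1; 13, 2, 1, 7, 2, 11, 3]

24892 = 1×23157 + 1735
23157 = 13×1735 + 602
1735 = 2×602 + 531
602 = 1×531 + 71
531 = 7×71 + 34
71 = 2×34 + 3
34 = 11×3 + 1
3 = 3×1 + 0  (stop)
So 24892/23157 = [1; 13, 2, 1, 7, 2, 11, 3].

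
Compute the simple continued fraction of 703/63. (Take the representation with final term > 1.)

703 = 11·63 + 10
63 = 6·10 + 3
10 = 3·3 + 1
3 = 3·1 + 0  (stop)
So 703/63 = [11; 6, 3, 3].

[11; 6, 3, 3]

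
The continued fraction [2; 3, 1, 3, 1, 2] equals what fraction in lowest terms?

120/53

Using pₖ = aₖpₖ₋₁ + pₖ₋₂ and qₖ = aₖqₖ₋₁ + qₖ₋₂:
  k=0: a=2, p=2, q=1
  k=1: a=3, p=7, q=3
  k=2: a=1, p=9, q=4
  k=3: a=3, p=34, q=15
  k=4: a=1, p=43, q=19
  k=5: a=2, p=120, q=53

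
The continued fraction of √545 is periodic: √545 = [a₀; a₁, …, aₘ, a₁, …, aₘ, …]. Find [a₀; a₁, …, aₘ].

[23; 2, 1, 8, 1, 2, 46]

a₀ = ⌊√545⌋ = 23.
With m₀=0, d₀=1 and mₖ₊₁ = dₖaₖ − mₖ, dₖ₊₁ = (n − mₖ₊₁²)/dₖ, aₖ₊₁ = ⌊(a₀+mₖ₊₁)/dₖ₊₁⌋:
  k=1: m=23, d=16, a=2
  k=2: m=9, d=29, a=1
  k=3: m=20, d=5, a=8
  k=4: m=20, d=29, a=1
  k=5: m=9, d=16, a=2
  k=6: m=23, d=1, a=46
d=1 and a=2a₀=46 at k=6, so the next step gives (m, d) = (23, 16) again — its k=1 value — and the period has length 6.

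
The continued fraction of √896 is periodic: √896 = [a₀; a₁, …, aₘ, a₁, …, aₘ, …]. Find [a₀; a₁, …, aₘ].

a₀ = ⌊√896⌋ = 29.
With m₀=0, d₀=1 and mₖ₊₁ = dₖaₖ − mₖ, dₖ₊₁ = (n − mₖ₊₁²)/dₖ, aₖ₊₁ = ⌊(a₀+mₖ₊₁)/dₖ₊₁⌋:
  k=1: m=29, d=55, a=1
  k=2: m=26, d=4, a=13
  k=3: m=26, d=55, a=1
  k=4: m=29, d=1, a=58
d=1 and a=2a₀=58 at k=4, so the next step gives (m, d) = (29, 55) again — its k=1 value — and the period has length 4.

[29; 1, 13, 1, 58]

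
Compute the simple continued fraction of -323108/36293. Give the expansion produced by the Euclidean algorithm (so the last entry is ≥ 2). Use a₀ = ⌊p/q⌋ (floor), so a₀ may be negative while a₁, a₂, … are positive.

-323108 = -9*36293 + 3529
36293 = 10*3529 + 1003
3529 = 3*1003 + 520
1003 = 1*520 + 483
520 = 1*483 + 37
483 = 13*37 + 2
37 = 18*2 + 1
2 = 2*1 + 0  (stop)
So -323108/36293 = [-9; 10, 3, 1, 1, 13, 18, 2].

[-9; 10, 3, 1, 1, 13, 18, 2]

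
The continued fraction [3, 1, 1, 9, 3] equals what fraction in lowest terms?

Using pₖ = aₖpₖ₋₁ + pₖ₋₂ and qₖ = aₖqₖ₋₁ + qₖ₋₂:
  k=0: a=3, p=3, q=1
  k=1: a=1, p=4, q=1
  k=2: a=1, p=7, q=2
  k=3: a=9, p=67, q=19
  k=4: a=3, p=208, q=59

208/59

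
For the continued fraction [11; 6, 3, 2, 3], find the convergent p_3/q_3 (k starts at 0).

491/44

Using pₖ = aₖpₖ₋₁ + pₖ₋₂, qₖ = aₖqₖ₋₁ + qₖ₋₂ (with p₋₁=1, p₋₂=0, q₋₁=0, q₋₂=1):
  k=0: a=11, p=11, q=1
  k=1: a=6, p=67, q=6
  k=2: a=3, p=212, q=19
  k=3: a=2, p=491, q=44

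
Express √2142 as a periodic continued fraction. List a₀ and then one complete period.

a₀ = ⌊√2142⌋ = 46.
With m₀=0, d₀=1 and mₖ₊₁ = dₖaₖ − mₖ, dₖ₊₁ = (n − mₖ₊₁²)/dₖ, aₖ₊₁ = ⌊(a₀+mₖ₊₁)/dₖ₊₁⌋:
  k=1: m=46, d=26, a=3
  k=2: m=32, d=43, a=1
  k=3: m=11, d=47, a=1
  k=4: m=36, d=18, a=4
  k=5: m=36, d=47, a=1
  k=6: m=11, d=43, a=1
  k=7: m=32, d=26, a=3
  k=8: m=46, d=1, a=92
d=1 and a=2a₀=92 at k=8, so the next step gives (m, d) = (46, 26) again — its k=1 value — and the period has length 8.

[46; 3, 1, 1, 4, 1, 1, 3, 92]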